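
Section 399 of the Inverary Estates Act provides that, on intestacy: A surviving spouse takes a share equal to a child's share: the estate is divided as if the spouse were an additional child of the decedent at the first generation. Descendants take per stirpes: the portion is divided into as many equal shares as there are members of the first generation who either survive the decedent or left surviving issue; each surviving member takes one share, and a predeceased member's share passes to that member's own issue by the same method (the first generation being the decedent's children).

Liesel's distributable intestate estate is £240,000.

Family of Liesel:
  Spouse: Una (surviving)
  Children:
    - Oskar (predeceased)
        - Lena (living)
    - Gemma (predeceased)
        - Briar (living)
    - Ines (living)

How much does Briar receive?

Briar receives £60,000.

The spouse counts as an additional share at the children's level, so there are 4 primary shares of £60,000. Una takes one such share (£60,000).
The children's combined portion (£180,000) is divided into 3 shares of £60,000: Ines takes £60,000; Oskar's £60,000 share passes to Oskar's issue; Gemma's £60,000 share passes to Gemma's issue.
Oskar's share (£60,000) passes entirely to Lena.
Gemma's share (£60,000) passes entirely to Briar.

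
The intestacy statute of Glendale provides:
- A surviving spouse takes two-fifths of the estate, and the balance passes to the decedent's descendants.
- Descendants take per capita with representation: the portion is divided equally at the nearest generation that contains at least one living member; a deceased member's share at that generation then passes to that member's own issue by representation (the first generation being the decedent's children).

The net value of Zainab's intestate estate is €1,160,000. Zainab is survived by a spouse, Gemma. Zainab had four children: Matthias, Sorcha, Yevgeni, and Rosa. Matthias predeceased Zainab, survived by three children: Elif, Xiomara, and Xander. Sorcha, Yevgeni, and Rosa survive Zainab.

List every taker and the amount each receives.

Gemma: €464,000; Elif: €58,000; Xiomara: €58,000; Xander: €58,000; Sorcha: €174,000; Yevgeni: €174,000; Rosa: €174,000

Gemma takes two-fifths of €1,160,000 = €464,000. The remaining €696,000 passes to the descendants.
The descendants' portion (€696,000) is divided into 4 shares of €174,000: Sorcha, Yevgeni, and Rosa each take €174,000; Matthias's €174,000 share passes to Matthias's issue.
Matthias's share (€174,000) is divided into 3 shares of €58,000: Elif, Xiomara, and Xander each take €58,000.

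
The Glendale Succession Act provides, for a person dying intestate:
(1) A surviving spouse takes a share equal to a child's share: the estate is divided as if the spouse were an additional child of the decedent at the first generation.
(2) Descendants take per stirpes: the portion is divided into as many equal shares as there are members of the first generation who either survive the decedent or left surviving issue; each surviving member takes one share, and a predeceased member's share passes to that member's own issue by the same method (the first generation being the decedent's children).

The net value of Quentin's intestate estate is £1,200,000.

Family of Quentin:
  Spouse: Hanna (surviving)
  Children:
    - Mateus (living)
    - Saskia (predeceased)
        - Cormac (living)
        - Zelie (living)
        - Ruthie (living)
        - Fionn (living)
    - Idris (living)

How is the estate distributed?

The spouse counts as an additional share at the children's level, so there are 4 primary shares of £300,000. Hanna takes one such share (£300,000).
The children's combined portion (£900,000) is divided into 3 shares of £300,000: Mateus and Idris each take £300,000; Saskia's £300,000 share passes to Saskia's issue.
Saskia's share (£300,000) is divided into 4 shares of £75,000: Cormac, Zelie, Ruthie, and Fionn each take £75,000.

Hanna: £300,000; Mateus: £300,000; Cormac: £75,000; Zelie: £75,000; Ruthie: £75,000; Fionn: £75,000; Idris: £300,000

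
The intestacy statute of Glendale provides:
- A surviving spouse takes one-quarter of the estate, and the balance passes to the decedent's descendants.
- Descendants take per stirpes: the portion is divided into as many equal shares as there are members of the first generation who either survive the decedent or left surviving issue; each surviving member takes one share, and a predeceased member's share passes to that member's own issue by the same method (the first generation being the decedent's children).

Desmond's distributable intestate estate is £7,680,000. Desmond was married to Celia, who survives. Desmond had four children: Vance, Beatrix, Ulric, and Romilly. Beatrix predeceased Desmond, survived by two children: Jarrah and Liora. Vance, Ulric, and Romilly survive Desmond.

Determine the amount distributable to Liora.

Liora receives £720,000.

Celia takes one-quarter of £7,680,000 = £1,920,000. The remaining £5,760,000 passes to the descendants.
The descendants' portion (£5,760,000) is divided into 4 shares of £1,440,000: Vance, Ulric, and Romilly each take £1,440,000; Beatrix's £1,440,000 share passes to Beatrix's issue.
Beatrix's share (£1,440,000) is divided into 2 shares of £720,000: Jarrah and Liora each take £720,000.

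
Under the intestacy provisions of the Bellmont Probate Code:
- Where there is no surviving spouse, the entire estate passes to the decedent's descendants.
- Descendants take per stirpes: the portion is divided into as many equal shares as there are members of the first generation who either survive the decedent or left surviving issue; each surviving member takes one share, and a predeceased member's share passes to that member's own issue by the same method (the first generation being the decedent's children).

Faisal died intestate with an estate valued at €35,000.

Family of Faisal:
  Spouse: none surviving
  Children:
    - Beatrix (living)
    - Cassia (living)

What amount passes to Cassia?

Cassia receives €17,500.

The entire €35,000 passes to the descendants.
That amount (€35,000) is divided into 2 shares of €17,500: Beatrix and Cassia each take €17,500.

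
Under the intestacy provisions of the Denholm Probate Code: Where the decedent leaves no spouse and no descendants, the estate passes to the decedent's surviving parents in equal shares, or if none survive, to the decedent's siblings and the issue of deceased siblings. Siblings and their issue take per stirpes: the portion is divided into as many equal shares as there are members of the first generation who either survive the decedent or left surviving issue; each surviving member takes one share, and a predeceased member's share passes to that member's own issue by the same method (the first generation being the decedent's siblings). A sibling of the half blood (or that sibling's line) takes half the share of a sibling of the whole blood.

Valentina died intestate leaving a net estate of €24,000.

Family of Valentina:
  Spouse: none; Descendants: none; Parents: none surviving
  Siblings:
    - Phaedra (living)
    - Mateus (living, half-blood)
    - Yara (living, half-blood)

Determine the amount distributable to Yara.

Yara receives €6,000.

The entire €24,000 passes to the siblings and their issue.
Counting each half-blood sibling's line as half a unit, there are 2 units in €24,000, so one unit is €12,000. Whole-blood lines (Phaedra) take €12,000 each; half-blood lines (Mateus and Yara) take €6,000 each.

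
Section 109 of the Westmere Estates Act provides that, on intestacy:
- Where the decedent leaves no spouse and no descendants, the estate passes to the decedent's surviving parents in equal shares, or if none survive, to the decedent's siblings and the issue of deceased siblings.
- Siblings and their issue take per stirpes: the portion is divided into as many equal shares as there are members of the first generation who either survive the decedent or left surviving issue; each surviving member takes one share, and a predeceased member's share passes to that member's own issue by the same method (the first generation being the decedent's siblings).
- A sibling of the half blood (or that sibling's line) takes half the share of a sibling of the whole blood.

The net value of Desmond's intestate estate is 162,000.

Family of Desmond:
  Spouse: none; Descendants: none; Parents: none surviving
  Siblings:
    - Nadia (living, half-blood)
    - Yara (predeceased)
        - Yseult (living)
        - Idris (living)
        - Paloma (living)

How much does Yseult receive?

The entire 162,000 passes to the siblings and their issue.
Counting each half-blood sibling's line as half a unit, there are 3/2 units in 162,000, so one unit is 108,000. Whole-blood lines (Yara) take 108,000 each; half-blood lines (Nadia) take 54,000 each.
Yara's share (108,000) is divided into 3 shares of 36,000: Yseult, Idris, and Paloma each take 36,000.

Yseult receives 36,000.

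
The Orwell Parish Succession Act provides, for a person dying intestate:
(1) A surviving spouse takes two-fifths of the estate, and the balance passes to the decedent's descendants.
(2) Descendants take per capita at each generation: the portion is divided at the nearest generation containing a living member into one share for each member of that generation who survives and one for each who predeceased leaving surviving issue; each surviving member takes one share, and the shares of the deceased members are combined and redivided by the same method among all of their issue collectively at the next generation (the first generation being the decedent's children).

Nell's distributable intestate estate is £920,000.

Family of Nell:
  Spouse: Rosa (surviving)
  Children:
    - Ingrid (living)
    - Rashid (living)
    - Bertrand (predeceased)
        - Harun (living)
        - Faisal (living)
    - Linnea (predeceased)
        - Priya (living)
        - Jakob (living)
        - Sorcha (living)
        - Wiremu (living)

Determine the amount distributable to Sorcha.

Rosa takes two-fifths of £920,000 = £368,000. The remaining £552,000 passes to the descendants.
The descendants' portion (£552,000) is divided at the children's generation into 4 shares of £138,000. Ingrid and Rashid each take £138,000. The 2 shares of the deceased (Bertrand and Linnea) are combined into a pool of £276,000.
That pool (£276,000) is divided at the grandchildren's generation equally among Harun, Faisal, Priya, Jakob, Sorcha, and Wiremu: £46,000 each.

Sorcha receives £46,000.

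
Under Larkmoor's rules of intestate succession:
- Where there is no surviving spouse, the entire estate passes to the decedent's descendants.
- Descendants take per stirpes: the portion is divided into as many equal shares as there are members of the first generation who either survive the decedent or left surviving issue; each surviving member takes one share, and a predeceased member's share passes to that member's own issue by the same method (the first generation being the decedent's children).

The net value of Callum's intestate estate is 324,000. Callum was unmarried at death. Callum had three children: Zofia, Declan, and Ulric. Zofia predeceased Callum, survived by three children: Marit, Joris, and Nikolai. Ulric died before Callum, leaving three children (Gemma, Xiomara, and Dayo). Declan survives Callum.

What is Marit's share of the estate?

Marit receives 36,000.

The entire 324,000 passes to the descendants.
That amount (324,000) is divided into 3 shares of 108,000: Declan takes 108,000; Zofia's 108,000 share passes to Zofia's issue; Ulric's 108,000 share passes to Ulric's issue.
Zofia's share (108,000) is divided into 3 shares of 36,000: Marit, Joris, and Nikolai each take 36,000.
Ulric's share (108,000) is divided into 3 shares of 36,000: Gemma, Xiomara, and Dayo each take 36,000.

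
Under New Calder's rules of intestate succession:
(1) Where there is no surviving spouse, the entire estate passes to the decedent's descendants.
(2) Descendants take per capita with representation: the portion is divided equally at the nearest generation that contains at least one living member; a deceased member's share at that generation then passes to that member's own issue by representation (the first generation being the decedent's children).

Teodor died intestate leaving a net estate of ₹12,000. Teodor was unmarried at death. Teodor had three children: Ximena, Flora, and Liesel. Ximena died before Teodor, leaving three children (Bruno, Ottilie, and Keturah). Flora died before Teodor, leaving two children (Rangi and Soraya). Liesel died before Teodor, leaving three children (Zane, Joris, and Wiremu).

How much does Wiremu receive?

The entire ₹12,000 passes to the descendants.
No child survives, so the initial division is made at the grandchildren's generation.
That amount (₹12,000) is divided into 8 shares of ₹1,500: Bruno, Ottilie, Keturah, Rangi, Soraya, Zane, Joris, and Wiremu each take ₹1,500.

Wiremu receives ₹1,500.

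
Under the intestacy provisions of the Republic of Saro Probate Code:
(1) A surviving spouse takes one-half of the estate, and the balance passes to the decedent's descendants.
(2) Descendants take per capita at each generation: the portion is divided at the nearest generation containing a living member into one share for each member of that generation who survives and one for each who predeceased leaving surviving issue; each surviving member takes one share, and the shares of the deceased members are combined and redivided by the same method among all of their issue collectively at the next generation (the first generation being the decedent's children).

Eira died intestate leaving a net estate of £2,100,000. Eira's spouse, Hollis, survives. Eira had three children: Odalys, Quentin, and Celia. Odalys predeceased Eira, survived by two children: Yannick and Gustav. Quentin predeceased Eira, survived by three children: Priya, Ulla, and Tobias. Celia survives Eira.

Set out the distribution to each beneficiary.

Hollis: £1,050,000; Yannick: £140,000; Gustav: £140,000; Priya: £140,000; Ulla: £140,000; Tobias: £140,000; Celia: £350,000

Hollis takes one-half of £2,100,000 = £1,050,000. The remaining £1,050,000 passes to the descendants.
The descendants' portion (£1,050,000) is divided at the children's generation into 3 shares of £350,000. Celia takes £350,000. The 2 shares of the deceased (Odalys and Quentin) are combined into a pool of £700,000.
That pool (£700,000) is divided at the grandchildren's generation equally among Yannick, Gustav, Priya, Ulla, and Tobias: £140,000 each.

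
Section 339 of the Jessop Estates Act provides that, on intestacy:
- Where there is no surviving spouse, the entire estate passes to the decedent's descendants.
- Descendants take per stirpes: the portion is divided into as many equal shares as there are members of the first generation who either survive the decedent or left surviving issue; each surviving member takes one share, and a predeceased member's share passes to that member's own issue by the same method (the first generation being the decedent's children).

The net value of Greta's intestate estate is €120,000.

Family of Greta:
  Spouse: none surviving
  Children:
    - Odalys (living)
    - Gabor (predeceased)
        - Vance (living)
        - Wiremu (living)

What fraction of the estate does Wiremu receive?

The entire €120,000 passes to the descendants.
That amount (€120,000) is divided into 2 shares of €60,000: Odalys takes €60,000; Gabor's €60,000 share passes to Gabor's issue.
Gabor's share (€60,000) is divided into 2 shares of €30,000: Vance and Wiremu each take €30,000.

Wiremu receives 1/4 of the estate.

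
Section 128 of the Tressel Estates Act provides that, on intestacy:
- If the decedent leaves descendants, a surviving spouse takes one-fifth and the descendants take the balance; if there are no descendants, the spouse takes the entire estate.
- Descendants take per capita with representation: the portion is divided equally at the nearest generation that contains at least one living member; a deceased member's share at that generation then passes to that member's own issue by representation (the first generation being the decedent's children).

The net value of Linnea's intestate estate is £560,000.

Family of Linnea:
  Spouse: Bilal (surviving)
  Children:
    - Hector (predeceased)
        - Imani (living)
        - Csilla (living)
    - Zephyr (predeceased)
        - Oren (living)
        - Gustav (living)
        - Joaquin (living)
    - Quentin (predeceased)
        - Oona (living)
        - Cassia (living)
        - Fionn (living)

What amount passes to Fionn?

Bilal takes one-fifth of £560,000 = £112,000. The remaining £448,000 passes to the descendants.
No child survives, so the initial division is made at the grandchildren's generation.
The descendants' portion (£448,000) is divided into 8 shares of £56,000: Imani, Csilla, Oren, Gustav, Joaquin, Oona, Cassia, and Fionn each take £56,000.

Fionn receives £56,000.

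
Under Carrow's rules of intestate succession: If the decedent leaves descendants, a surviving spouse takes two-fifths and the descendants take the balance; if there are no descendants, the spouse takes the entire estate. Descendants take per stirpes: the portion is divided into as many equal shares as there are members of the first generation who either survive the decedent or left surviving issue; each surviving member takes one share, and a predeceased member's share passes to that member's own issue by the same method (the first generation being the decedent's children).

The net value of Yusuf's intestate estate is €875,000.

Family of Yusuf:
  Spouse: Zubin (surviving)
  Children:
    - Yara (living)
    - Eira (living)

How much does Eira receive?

Zubin takes two-fifths of €875,000 = €350,000. The remaining €525,000 passes to the descendants.
The descendants' portion (€525,000) is divided into 2 shares of €262,500: Yara and Eira each take €262,500.

Eira receives €262,500.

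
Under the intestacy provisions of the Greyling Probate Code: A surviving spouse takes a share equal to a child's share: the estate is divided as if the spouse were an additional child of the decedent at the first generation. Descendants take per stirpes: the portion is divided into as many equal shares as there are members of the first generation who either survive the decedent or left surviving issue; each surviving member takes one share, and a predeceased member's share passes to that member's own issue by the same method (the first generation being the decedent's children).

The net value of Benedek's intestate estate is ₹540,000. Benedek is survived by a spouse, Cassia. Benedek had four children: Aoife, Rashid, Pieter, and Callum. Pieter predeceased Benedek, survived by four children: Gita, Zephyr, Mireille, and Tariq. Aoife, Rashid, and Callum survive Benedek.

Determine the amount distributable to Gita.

Gita receives ₹27,000.

The spouse counts as an additional share at the children's level, so there are 5 primary shares of ₹108,000. Cassia takes one such share (₹108,000).
The children's combined portion (₹432,000) is divided into 4 shares of ₹108,000: Aoife, Rashid, and Callum each take ₹108,000; Pieter's ₹108,000 share passes to Pieter's issue.
Pieter's share (₹108,000) is divided into 4 shares of ₹27,000: Gita, Zephyr, Mireille, and Tariq each take ₹27,000.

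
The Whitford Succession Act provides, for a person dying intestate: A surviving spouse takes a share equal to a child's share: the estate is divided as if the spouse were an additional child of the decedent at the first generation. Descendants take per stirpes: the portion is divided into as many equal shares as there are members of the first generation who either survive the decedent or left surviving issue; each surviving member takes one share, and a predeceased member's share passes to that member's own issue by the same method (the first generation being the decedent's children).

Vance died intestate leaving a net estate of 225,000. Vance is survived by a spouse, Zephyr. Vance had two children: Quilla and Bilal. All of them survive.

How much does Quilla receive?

The spouse counts as an additional share at the children's level, so there are 3 primary shares of 75,000. Zephyr takes one such share (75,000).
The children's combined portion (150,000) is divided into 2 shares of 75,000: Quilla and Bilal each take 75,000.

Quilla receives 75,000.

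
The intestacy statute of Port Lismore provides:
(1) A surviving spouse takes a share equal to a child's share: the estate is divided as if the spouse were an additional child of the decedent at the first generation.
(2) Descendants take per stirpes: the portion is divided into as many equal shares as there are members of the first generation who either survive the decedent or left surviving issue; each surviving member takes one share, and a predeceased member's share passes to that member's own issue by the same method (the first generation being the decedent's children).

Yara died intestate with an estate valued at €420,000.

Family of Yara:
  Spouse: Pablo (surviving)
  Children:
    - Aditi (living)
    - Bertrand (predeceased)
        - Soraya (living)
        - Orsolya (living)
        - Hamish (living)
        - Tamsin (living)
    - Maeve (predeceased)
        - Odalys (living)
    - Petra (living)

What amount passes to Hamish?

Hamish receives €21,000.

The spouse counts as an additional share at the children's level, so there are 5 primary shares of €84,000. Pablo takes one such share (€84,000).
The children's combined portion (€336,000) is divided into 4 shares of €84,000: Aditi and Petra each take €84,000; Bertrand's €84,000 share passes to Bertrand's issue; Maeve's €84,000 share passes to Maeve's issue.
Bertrand's share (€84,000) is divided into 4 shares of €21,000: Soraya, Orsolya, Hamish, and Tamsin each take €21,000.
Maeve's share (€84,000) passes entirely to Odalys.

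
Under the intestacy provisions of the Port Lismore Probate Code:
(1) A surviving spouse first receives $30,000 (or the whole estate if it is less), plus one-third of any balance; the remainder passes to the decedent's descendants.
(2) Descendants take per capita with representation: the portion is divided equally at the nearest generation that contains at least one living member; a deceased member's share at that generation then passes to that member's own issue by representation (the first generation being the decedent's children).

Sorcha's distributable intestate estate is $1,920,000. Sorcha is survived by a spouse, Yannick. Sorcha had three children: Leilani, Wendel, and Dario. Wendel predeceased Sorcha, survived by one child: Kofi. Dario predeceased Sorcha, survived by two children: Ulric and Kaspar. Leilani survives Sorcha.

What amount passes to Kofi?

Yannick first takes $30,000, leaving a balance of $1,890,000. Yannick then takes one-third of the balance ($630,000), for a total of $660,000. The remaining $1,260,000 passes to the descendants.
The descendants' portion ($1,260,000) is divided into 3 shares of $420,000: Leilani takes $420,000; Wendel's $420,000 share passes to Wendel's issue; Dario's $420,000 share passes to Dario's issue.
Wendel's share ($420,000) passes entirely to Kofi.
Dario's share ($420,000) is divided into 2 shares of $210,000: Ulric and Kaspar each take $210,000.

Kofi receives $420,000.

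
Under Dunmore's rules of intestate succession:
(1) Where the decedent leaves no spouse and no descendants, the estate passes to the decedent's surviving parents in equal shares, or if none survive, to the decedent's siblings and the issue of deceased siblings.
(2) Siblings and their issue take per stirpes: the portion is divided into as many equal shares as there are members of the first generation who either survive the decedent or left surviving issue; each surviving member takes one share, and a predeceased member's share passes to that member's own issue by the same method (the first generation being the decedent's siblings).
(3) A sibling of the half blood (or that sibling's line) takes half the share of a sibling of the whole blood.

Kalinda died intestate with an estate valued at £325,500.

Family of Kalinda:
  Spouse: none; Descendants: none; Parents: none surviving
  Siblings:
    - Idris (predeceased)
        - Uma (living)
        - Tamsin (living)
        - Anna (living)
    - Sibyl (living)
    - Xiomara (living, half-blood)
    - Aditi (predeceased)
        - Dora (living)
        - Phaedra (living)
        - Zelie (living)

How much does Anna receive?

Anna receives £31,000.

The entire £325,500 passes to the siblings and their issue.
Counting each half-blood sibling's line as half a unit, there are 7/2 units in £325,500, so one unit is £93,000. Whole-blood lines (Idris, Sibyl, and Aditi) take £93,000 each; half-blood lines (Xiomara) take £46,500 each.
Idris's share (£93,000) is divided into 3 shares of £31,000: Uma, Tamsin, and Anna each take £31,000.
Aditi's share (£93,000) is divided into 3 shares of £31,000: Dora, Phaedra, and Zelie each take £31,000.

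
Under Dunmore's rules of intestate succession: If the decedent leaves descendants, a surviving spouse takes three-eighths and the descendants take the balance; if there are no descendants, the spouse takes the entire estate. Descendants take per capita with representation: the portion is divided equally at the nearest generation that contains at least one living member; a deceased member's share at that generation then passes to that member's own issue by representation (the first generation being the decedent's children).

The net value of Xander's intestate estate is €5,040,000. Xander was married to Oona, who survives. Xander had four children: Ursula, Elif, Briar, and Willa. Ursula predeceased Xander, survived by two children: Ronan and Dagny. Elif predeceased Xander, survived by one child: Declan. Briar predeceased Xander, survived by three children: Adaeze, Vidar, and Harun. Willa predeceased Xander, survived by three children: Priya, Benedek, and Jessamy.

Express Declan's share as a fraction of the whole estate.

Declan receives 5/72 of the estate.

Oona takes three-eighths of €5,040,000 = €1,890,000. The remaining €3,150,000 passes to the descendants.
No child survives, so the initial division is made at the grandchildren's generation.
The descendants' portion (€3,150,000) is divided into 9 shares of €350,000: Ronan, Dagny, Declan, Adaeze, Vidar, Harun, Priya, Benedek, and Jessamy each take €350,000.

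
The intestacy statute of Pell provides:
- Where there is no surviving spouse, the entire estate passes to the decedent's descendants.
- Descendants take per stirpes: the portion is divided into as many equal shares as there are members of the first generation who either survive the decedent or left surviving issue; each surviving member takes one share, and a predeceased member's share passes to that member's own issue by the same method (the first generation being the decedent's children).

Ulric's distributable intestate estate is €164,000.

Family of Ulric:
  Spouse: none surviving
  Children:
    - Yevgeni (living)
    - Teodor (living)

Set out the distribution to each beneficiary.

Yevgeni: €82,000; Teodor: €82,000

The entire €164,000 passes to the descendants.
That amount (€164,000) is divided into 2 shares of €82,000: Yevgeni and Teodor each take €82,000.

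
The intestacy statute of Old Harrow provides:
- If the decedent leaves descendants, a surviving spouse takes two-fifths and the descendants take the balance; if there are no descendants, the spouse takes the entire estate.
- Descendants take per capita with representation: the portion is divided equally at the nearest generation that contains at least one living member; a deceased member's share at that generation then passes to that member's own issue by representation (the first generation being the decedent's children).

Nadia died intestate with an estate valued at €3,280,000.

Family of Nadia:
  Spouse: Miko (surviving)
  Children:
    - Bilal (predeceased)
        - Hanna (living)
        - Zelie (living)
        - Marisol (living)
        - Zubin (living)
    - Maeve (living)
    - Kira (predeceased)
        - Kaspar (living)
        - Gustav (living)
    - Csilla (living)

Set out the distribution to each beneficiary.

Miko: €1,312,000; Hanna: €123,000; Zelie: €123,000; Marisol: €123,000; Zubin: €123,000; Maeve: €492,000; Kaspar: €246,000; Gustav: €246,000; Csilla: €492,000

Miko takes two-fifths of €3,280,000 = €1,312,000. The remaining €1,968,000 passes to the descendants.
The descendants' portion (€1,968,000) is divided into 4 shares of €492,000: Maeve and Csilla each take €492,000; Bilal's €492,000 share passes to Bilal's issue; Kira's €492,000 share passes to Kira's issue.
Bilal's share (€492,000) is divided into 4 shares of €123,000: Hanna, Zelie, Marisol, and Zubin each take €123,000.
Kira's share (€492,000) is divided into 2 shares of €246,000: Kaspar and Gustav each take €246,000.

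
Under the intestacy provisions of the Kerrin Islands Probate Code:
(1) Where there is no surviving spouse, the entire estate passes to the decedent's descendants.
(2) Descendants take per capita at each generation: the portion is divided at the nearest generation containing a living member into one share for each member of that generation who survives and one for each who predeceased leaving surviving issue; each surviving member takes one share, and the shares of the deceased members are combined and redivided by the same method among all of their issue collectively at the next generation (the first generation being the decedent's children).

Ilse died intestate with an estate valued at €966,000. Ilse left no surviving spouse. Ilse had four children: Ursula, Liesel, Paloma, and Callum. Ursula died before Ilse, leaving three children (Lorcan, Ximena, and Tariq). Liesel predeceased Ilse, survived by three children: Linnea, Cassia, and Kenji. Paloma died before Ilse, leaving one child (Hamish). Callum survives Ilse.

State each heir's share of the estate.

The entire €966,000 passes to the descendants.
That amount (€966,000) is divided at the children's generation into 4 shares of €241,500. Callum takes €241,500. The 3 shares of the deceased (Ursula, Liesel, and Paloma) are combined into a pool of €724,500.
That pool (€724,500) is divided at the grandchildren's generation equally among Lorcan, Ximena, Tariq, Linnea, Cassia, Kenji, and Hamish: €103,500 each.

Lorcan: €103,500; Ximena: €103,500; Tariq: €103,500; Linnea: €103,500; Cassia: €103,500; Kenji: €103,500; Hamish: €103,500; Callum: €241,500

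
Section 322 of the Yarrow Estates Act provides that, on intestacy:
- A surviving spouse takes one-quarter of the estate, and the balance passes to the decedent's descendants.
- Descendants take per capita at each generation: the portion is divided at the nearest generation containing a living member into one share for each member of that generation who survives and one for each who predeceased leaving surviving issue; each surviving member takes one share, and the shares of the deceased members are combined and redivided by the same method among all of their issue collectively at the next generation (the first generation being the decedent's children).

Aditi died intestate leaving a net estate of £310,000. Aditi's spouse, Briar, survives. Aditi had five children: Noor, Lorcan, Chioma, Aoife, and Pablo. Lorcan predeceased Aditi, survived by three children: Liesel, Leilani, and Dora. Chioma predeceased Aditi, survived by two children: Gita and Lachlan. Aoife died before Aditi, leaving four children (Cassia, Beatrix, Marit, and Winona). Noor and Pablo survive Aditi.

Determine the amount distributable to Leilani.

Leilani receives £15,500.

Briar takes one-quarter of £310,000 = £77,500. The remaining £232,500 passes to the descendants.
The descendants' portion (£232,500) is divided at the children's generation into 5 shares of £46,500. Noor and Pablo each take £46,500. The 3 shares of the deceased (Lorcan, Chioma, and Aoife) are combined into a pool of £139,500.
That pool (£139,500) is divided at the grandchildren's generation equally among Liesel, Leilani, Dora, Gita, Lachlan, Cassia, Beatrix, Marit, and Winona: £15,500 each.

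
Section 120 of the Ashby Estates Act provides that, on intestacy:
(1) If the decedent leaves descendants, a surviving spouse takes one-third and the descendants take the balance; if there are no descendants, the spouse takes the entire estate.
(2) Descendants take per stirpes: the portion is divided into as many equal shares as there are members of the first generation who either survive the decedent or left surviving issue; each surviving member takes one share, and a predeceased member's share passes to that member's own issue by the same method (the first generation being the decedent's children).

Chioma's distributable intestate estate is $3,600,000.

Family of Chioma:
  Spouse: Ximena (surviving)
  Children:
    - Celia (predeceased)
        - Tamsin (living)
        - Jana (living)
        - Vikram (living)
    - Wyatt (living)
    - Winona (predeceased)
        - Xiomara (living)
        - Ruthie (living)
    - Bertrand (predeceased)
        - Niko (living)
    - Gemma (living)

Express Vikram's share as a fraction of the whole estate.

Ximena takes one-third of $3,600,000 = $1,200,000. The remaining $2,400,000 passes to the descendants.
The descendants' portion ($2,400,000) is divided into 5 shares of $480,000: Wyatt and Gemma each take $480,000; Celia's $480,000 share passes to Celia's issue; Winona's $480,000 share passes to Winona's issue; Bertrand's $480,000 share passes to Bertrand's issue.
Celia's share ($480,000) is divided into 3 shares of $160,000: Tamsin, Jana, and Vikram each take $160,000.
Winona's share ($480,000) is divided into 2 shares of $240,000: Xiomara and Ruthie each take $240,000.
Bertrand's share ($480,000) passes entirely to Niko.

Vikram receives 2/45 of the estate.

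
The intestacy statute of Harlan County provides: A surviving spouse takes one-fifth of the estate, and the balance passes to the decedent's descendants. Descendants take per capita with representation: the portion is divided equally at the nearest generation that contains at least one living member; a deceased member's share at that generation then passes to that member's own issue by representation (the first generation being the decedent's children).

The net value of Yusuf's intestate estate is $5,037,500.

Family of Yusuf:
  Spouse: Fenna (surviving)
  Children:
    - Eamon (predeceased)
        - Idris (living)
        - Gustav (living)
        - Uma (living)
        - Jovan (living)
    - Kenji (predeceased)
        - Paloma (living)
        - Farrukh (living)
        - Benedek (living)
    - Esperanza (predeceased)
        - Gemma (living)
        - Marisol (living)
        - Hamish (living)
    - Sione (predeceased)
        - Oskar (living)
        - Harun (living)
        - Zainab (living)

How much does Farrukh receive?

Fenna takes one-fifth of $5,037,500 = $1,007,500. The remaining $4,030,000 passes to the descendants.
No child survives, so the initial division is made at the grandchildren's generation.
The descendants' portion ($4,030,000) is divided into 13 shares of $310,000: Idris, Gustav, Uma, Jovan, Paloma, Farrukh, Benedek, Gemma, Marisol, Hamish, Oskar, Harun, and Zainab each take $310,000.

Farrukh receives $310,000.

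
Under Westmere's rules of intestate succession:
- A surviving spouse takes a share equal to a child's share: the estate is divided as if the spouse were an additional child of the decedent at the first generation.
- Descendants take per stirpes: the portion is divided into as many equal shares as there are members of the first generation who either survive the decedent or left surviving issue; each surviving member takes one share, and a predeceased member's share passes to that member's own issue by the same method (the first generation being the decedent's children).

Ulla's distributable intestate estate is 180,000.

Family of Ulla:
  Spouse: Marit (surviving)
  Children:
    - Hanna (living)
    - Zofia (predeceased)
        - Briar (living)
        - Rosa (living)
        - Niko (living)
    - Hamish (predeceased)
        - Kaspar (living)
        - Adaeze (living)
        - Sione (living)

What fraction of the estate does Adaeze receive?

Adaeze receives 1/12 of the estate.

The spouse counts as an additional share at the children's level, so there are 4 primary shares of 45,000. Marit takes one such share (45,000).
The children's combined portion (135,000) is divided into 3 shares of 45,000: Hanna takes 45,000; Zofia's 45,000 share passes to Zofia's issue; Hamish's 45,000 share passes to Hamish's issue.
Zofia's share (45,000) is divided into 3 shares of 15,000: Briar, Rosa, and Niko each take 15,000.
Hamish's share (45,000) is divided into 3 shares of 15,000: Kaspar, Adaeze, and Sione each take 15,000.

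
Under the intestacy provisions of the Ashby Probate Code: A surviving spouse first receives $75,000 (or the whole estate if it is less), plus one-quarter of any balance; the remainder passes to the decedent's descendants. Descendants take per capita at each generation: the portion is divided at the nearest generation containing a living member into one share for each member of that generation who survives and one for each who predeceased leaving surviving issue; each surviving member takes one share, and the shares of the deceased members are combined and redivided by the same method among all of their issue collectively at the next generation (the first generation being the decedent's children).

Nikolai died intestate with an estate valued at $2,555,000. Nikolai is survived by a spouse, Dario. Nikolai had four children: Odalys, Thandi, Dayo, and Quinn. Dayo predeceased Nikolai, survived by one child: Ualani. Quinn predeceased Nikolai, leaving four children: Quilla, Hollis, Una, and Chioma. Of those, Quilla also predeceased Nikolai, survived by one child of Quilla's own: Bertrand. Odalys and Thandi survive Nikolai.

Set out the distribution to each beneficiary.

Dario: $695,000; Odalys: $465,000; Thandi: $465,000; Ualani: $186,000; Bertrand: $186,000; Hollis: $186,000; Una: $186,000; Chioma: $186,000

Dario first takes $75,000, leaving a balance of $2,480,000. Dario then takes one-quarter of the balance ($620,000), for a total of $695,000. The remaining $1,860,000 passes to the descendants.
The descendants' portion ($1,860,000) is divided at the children's generation into 4 shares of $465,000. Odalys and Thandi each take $465,000. The 2 shares of the deceased (Dayo and Quinn) are combined into a pool of $930,000.
That pool ($930,000) is divided at the grandchildren's generation into 5 shares of $186,000. Ualani, Hollis, Una, and Chioma each take $186,000. The remaining share for the deceased Quilla ($186,000) is carried to the next generation.
That pool ($186,000) passes entirely to Bertrand, the sole taker at the great-grandchildren's generation.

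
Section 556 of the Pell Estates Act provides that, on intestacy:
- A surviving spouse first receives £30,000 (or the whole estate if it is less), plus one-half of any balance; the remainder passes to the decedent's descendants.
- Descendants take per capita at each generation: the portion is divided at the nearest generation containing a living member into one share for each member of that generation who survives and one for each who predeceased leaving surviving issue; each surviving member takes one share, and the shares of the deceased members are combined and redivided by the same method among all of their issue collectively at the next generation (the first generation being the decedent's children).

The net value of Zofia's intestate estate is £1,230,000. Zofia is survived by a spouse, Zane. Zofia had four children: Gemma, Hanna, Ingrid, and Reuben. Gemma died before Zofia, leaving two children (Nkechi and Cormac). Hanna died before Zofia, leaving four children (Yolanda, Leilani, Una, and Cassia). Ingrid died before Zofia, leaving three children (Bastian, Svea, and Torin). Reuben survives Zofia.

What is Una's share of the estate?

Una receives £50,000.

Zane first takes £30,000, leaving a balance of £1,200,000. Zane then takes one-half of the balance (£600,000), for a total of £630,000. The remaining £600,000 passes to the descendants.
The descendants' portion (£600,000) is divided at the children's generation into 4 shares of £150,000. Reuben takes £150,000. The 3 shares of the deceased (Gemma, Hanna, and Ingrid) are combined into a pool of £450,000.
That pool (£450,000) is divided at the grandchildren's generation equally among Nkechi, Cormac, Yolanda, Leilani, Una, Cassia, Bastian, Svea, and Torin: £50,000 each.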